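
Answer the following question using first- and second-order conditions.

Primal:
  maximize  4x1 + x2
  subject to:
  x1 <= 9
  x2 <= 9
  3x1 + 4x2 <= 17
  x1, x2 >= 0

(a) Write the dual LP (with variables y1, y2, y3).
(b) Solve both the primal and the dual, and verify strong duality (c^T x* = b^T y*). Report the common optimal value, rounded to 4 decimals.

The standard primal-dual pair for 'max c^T x s.t. A x <= b, x >= 0' is:
  Dual:  min b^T y  s.t.  A^T y >= c,  y >= 0.

So the dual LP is:
  minimize  9y1 + 9y2 + 17y3
  subject to:
    y1 + 3y3 >= 4
    y2 + 4y3 >= 1
    y1, y2, y3 >= 0

Solving the primal: x* = (5.6667, 0).
  primal value c^T x* = 22.6667.
Solving the dual: y* = (0, 0, 1.3333).
  dual value b^T y* = 22.6667.
Strong duality: c^T x* = b^T y*. Confirmed.

22.6667


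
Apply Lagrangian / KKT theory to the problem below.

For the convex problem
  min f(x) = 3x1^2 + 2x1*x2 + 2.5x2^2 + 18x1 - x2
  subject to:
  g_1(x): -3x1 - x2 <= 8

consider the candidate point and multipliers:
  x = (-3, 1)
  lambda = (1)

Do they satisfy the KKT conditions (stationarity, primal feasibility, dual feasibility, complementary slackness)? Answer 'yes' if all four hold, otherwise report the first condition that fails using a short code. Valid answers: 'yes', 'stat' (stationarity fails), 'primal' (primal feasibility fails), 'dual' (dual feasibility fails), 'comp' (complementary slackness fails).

Gradient of f: grad f(x) = Q x + c = (2, -2)
Constraint values g_i(x) = a_i^T x - b_i:
  g_1((-3, 1)) = 0
Stationarity residual: grad f(x) + sum_i lambda_i a_i = (-1, -3)
  -> stationarity FAILS
Primal feasibility (all g_i <= 0): OK
Dual feasibility (all lambda_i >= 0): OK
Complementary slackness (lambda_i * g_i(x) = 0 for all i): OK

Verdict: the first failing condition is stationarity -> stat.

stat


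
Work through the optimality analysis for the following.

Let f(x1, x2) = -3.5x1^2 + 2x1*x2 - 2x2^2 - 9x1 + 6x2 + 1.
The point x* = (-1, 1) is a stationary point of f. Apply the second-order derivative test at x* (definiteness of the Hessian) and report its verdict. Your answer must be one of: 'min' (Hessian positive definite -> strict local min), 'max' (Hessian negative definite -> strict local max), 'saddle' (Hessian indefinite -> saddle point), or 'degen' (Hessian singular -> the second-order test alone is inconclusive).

Compute the Hessian H = grad^2 f:
  H = [[-7, 2], [2, -4]]
Verify stationarity: grad f(x*) = H x* + g = (0, 0).
Eigenvalues of H: -8, -3.
Both eigenvalues < 0, so H is negative definite -> x* is a strict local max.

max


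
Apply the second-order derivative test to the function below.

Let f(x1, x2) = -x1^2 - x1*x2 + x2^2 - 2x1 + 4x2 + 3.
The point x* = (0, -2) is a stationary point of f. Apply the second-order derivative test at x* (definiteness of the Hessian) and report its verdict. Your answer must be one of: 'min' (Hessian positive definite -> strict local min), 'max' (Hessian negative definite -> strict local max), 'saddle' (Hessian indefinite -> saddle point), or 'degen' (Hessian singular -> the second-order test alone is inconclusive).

Compute the Hessian H = grad^2 f:
  H = [[-2, -1], [-1, 2]]
Verify stationarity: grad f(x*) = H x* + g = (0, 0).
Eigenvalues of H: -2.2361, 2.2361.
Eigenvalues have mixed signs, so H is indefinite -> x* is a saddle point.

saddle


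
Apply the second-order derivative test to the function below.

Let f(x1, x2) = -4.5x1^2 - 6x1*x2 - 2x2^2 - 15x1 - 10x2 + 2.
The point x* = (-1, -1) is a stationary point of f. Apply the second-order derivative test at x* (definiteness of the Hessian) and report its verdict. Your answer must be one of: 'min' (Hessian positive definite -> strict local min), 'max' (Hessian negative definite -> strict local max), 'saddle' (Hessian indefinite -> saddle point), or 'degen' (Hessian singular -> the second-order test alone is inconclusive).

Compute the Hessian H = grad^2 f:
  H = [[-9, -6], [-6, -4]]
Verify stationarity: grad f(x*) = H x* + g = (0, 0).
Eigenvalues of H: -13, 0.
H has a zero eigenvalue (singular; negative semidefinite but not definite), so H is neither positive definite, negative definite, nor indefinite. The second-order test alone is inconclusive -> degen.
(Indeed, f is constant along the null direction of H through x*, so x* is not a strict local extremum.)

degen


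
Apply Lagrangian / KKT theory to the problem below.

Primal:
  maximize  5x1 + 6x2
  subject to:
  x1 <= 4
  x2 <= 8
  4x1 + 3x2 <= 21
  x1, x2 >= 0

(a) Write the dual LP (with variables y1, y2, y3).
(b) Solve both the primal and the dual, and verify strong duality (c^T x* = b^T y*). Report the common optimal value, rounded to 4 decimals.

The standard primal-dual pair for 'max c^T x s.t. A x <= b, x >= 0' is:
  Dual:  min b^T y  s.t.  A^T y >= c,  y >= 0.

So the dual LP is:
  minimize  4y1 + 8y2 + 21y3
  subject to:
    y1 + 4y3 >= 5
    y2 + 3y3 >= 6
    y1, y2, y3 >= 0

Solving the primal: x* = (0, 7).
  primal value c^T x* = 42.
Solving the dual: y* = (0, 0, 2).
  dual value b^T y* = 42.
Strong duality: c^T x* = b^T y*. Confirmed.

42


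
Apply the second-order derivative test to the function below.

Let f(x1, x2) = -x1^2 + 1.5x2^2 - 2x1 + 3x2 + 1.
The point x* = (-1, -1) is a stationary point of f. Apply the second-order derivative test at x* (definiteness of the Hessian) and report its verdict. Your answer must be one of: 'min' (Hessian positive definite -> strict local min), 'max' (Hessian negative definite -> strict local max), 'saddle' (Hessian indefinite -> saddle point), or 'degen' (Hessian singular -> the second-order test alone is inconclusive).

Compute the Hessian H = grad^2 f:
  H = [[-2, 0], [0, 3]]
Verify stationarity: grad f(x*) = H x* + g = (0, 0).
Eigenvalues of H: -2, 3.
Eigenvalues have mixed signs, so H is indefinite -> x* is a saddle point.

saddle


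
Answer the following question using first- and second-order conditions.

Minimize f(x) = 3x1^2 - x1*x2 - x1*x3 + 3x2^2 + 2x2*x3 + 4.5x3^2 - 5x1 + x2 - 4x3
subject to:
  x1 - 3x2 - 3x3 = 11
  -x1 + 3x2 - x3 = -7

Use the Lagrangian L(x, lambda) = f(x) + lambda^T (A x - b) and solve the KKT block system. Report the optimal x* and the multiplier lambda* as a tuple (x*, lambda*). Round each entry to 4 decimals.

Form the Lagrangian:
  L(x, lambda) = (1/2) x^T Q x + c^T x + lambda^T (A x - b)
Stationarity (grad_x L = 0): Q x + c + A^T lambda = 0.
Primal feasibility: A x = b.

This gives the KKT block system:
  [ Q   A^T ] [ x     ]   [-c ]
  [ A    0  ] [ lambda ] = [ b ]

Solving the linear system:
  x*      = (1.1667, -2.2778, -1)
  lambda* = (-6, -0.7222)
  f(x*)   = 28.4167

x* = (1.1667, -2.2778, -1), lambda* = (-6, -0.7222)


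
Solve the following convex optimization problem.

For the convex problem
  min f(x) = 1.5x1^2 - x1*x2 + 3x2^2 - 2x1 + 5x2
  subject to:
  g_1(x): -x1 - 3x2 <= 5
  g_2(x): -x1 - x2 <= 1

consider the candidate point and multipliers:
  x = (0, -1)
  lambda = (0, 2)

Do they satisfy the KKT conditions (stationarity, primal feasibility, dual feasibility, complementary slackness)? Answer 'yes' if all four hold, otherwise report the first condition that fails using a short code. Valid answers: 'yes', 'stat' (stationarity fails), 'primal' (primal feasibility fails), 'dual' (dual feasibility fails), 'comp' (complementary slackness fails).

Gradient of f: grad f(x) = Q x + c = (-1, -1)
Constraint values g_i(x) = a_i^T x - b_i:
  g_1((0, -1)) = -2
  g_2((0, -1)) = 0
Stationarity residual: grad f(x) + sum_i lambda_i a_i = (-3, -3)
  -> stationarity FAILS
Primal feasibility (all g_i <= 0): OK
Dual feasibility (all lambda_i >= 0): OK
Complementary slackness (lambda_i * g_i(x) = 0 for all i): OK

Verdict: the first failing condition is stationarity -> stat.

stat


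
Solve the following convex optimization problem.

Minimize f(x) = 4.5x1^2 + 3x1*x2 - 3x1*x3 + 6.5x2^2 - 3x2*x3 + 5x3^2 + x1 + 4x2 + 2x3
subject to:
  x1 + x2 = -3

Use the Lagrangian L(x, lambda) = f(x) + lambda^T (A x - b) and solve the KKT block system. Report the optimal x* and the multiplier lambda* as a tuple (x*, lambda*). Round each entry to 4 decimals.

Form the Lagrangian:
  L(x, lambda) = (1/2) x^T Q x + c^T x + lambda^T (A x - b)
Stationarity (grad_x L = 0): Q x + c + A^T lambda = 0.
Primal feasibility: A x = b.

This gives the KKT block system:
  [ Q   A^T ] [ x     ]   [-c ]
  [ A    0  ] [ lambda ] = [ b ]

Solving the linear system:
  x*      = (-1.6875, -1.3125, -1.1)
  lambda* = (14.825)
  f(x*)   = 17.6687

x* = (-1.6875, -1.3125, -1.1), lambda* = (14.825)


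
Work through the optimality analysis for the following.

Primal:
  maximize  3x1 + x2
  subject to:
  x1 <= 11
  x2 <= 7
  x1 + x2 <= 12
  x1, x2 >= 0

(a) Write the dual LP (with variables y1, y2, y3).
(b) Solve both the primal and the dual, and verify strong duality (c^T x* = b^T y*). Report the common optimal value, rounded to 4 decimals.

The standard primal-dual pair for 'max c^T x s.t. A x <= b, x >= 0' is:
  Dual:  min b^T y  s.t.  A^T y >= c,  y >= 0.

So the dual LP is:
  minimize  11y1 + 7y2 + 12y3
  subject to:
    y1 + y3 >= 3
    y2 + y3 >= 1
    y1, y2, y3 >= 0

Solving the primal: x* = (11, 1).
  primal value c^T x* = 34.
Solving the dual: y* = (2, 0, 1).
  dual value b^T y* = 34.
Strong duality: c^T x* = b^T y*. Confirmed.

34


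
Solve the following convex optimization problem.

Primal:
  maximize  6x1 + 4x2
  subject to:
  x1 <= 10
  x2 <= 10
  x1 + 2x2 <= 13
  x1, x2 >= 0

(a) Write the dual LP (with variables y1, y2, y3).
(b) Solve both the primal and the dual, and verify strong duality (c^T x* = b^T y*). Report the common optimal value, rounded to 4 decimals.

The standard primal-dual pair for 'max c^T x s.t. A x <= b, x >= 0' is:
  Dual:  min b^T y  s.t.  A^T y >= c,  y >= 0.

So the dual LP is:
  minimize  10y1 + 10y2 + 13y3
  subject to:
    y1 + y3 >= 6
    y2 + 2y3 >= 4
    y1, y2, y3 >= 0

Solving the primal: x* = (10, 1.5).
  primal value c^T x* = 66.
Solving the dual: y* = (4, 0, 2).
  dual value b^T y* = 66.
Strong duality: c^T x* = b^T y*. Confirmed.

66


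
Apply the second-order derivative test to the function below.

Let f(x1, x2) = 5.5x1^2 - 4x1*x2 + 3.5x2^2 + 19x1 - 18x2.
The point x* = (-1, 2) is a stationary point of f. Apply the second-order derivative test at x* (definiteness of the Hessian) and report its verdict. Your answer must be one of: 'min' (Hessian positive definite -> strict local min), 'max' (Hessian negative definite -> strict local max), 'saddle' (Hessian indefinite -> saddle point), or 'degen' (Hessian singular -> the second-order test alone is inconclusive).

Compute the Hessian H = grad^2 f:
  H = [[11, -4], [-4, 7]]
Verify stationarity: grad f(x*) = H x* + g = (0, 0).
Eigenvalues of H: 4.5279, 13.4721.
Both eigenvalues > 0, so H is positive definite -> x* is a strict local min.

min


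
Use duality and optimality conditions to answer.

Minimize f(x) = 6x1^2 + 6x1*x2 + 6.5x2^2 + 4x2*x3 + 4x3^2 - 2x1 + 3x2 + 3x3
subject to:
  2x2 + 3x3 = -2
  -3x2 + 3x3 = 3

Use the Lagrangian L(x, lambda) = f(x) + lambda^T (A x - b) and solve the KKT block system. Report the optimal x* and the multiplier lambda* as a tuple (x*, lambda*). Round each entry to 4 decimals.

Form the Lagrangian:
  L(x, lambda) = (1/2) x^T Q x + c^T x + lambda^T (A x - b)
Stationarity (grad_x L = 0): Q x + c + A^T lambda = 0.
Primal feasibility: A x = b.

This gives the KKT block system:
  [ Q   A^T ] [ x     ]   [-c ]
  [ A    0  ] [ lambda ] = [ b ]

Solving the linear system:
  x*      = (0.6667, -1, 0)
  lambda* = (1.4, -1.0667)
  f(x*)   = 0.8333

x* = (0.6667, -1, 0), lambda* = (1.4, -1.0667)


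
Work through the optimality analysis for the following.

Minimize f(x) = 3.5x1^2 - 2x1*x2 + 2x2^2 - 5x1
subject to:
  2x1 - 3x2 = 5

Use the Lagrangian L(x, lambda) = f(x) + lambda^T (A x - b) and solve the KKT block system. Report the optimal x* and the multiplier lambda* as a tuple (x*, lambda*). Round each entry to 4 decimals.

Form the Lagrangian:
  L(x, lambda) = (1/2) x^T Q x + c^T x + lambda^T (A x - b)
Stationarity (grad_x L = 0): Q x + c + A^T lambda = 0.
Primal feasibility: A x = b.

This gives the KKT block system:
  [ Q   A^T ] [ x     ]   [-c ]
  [ A    0  ] [ lambda ] = [ b ]

Solving the linear system:
  x*      = (1, -1)
  lambda* = (-2)
  f(x*)   = 2.5

x* = (1, -1), lambda* = (-2)


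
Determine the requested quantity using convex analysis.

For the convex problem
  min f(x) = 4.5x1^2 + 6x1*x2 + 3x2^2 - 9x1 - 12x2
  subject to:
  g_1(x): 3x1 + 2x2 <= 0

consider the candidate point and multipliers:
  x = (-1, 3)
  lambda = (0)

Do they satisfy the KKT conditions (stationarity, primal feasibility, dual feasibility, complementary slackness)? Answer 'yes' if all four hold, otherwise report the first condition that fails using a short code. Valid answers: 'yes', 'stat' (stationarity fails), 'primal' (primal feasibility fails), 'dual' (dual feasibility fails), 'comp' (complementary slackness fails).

Gradient of f: grad f(x) = Q x + c = (0, 0)
Constraint values g_i(x) = a_i^T x - b_i:
  g_1((-1, 3)) = 3
Stationarity residual: grad f(x) + sum_i lambda_i a_i = (0, 0)
  -> stationarity OK
Primal feasibility (all g_i <= 0): FAILS
Dual feasibility (all lambda_i >= 0): OK
Complementary slackness (lambda_i * g_i(x) = 0 for all i): OK

Verdict: the first failing condition is primal_feasibility -> primal.

primal


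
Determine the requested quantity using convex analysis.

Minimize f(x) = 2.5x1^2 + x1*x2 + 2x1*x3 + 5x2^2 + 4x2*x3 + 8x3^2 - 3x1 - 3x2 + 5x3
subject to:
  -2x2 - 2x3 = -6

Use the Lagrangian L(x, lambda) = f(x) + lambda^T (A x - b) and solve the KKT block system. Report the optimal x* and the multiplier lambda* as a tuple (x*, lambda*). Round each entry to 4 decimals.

Form the Lagrangian:
  L(x, lambda) = (1/2) x^T Q x + c^T x + lambda^T (A x - b)
Stationarity (grad_x L = 0): Q x + c + A^T lambda = 0.
Primal feasibility: A x = b.

This gives the KKT block system:
  [ Q   A^T ] [ x     ]   [-c ]
  [ A    0  ] [ lambda ] = [ b ]

Solving the linear system:
  x*      = (-0.1124, 2.4382, 0.5618)
  lambda* = (11.7584)
  f(x*)   = 33.191

x* = (-0.1124, 2.4382, 0.5618), lambda* = (11.7584)


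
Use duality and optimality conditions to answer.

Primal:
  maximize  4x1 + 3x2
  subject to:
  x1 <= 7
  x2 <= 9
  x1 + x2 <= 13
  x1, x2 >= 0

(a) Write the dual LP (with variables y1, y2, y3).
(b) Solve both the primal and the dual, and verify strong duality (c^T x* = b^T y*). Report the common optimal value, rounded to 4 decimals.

The standard primal-dual pair for 'max c^T x s.t. A x <= b, x >= 0' is:
  Dual:  min b^T y  s.t.  A^T y >= c,  y >= 0.

So the dual LP is:
  minimize  7y1 + 9y2 + 13y3
  subject to:
    y1 + y3 >= 4
    y2 + y3 >= 3
    y1, y2, y3 >= 0

Solving the primal: x* = (7, 6).
  primal value c^T x* = 46.
Solving the dual: y* = (1, 0, 3).
  dual value b^T y* = 46.
Strong duality: c^T x* = b^T y*. Confirmed.

46


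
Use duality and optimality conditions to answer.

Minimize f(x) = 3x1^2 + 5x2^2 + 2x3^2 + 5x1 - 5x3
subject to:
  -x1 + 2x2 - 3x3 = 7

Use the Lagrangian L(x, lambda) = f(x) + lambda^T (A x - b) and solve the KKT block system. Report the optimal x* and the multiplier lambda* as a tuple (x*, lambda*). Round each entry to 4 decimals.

Form the Lagrangian:
  L(x, lambda) = (1/2) x^T Q x + c^T x + lambda^T (A x - b)
Stationarity (grad_x L = 0): Q x + c + A^T lambda = 0.
Primal feasibility: A x = b.

This gives the KKT block system:
  [ Q   A^T ] [ x     ]   [-c ]
  [ A    0  ] [ lambda ] = [ b ]

Solving the linear system:
  x*      = (-1.4201, 0.7041, -1.3905)
  lambda* = (-3.5207)
  f(x*)   = 12.2485

x* = (-1.4201, 0.7041, -1.3905), lambda* = (-3.5207)


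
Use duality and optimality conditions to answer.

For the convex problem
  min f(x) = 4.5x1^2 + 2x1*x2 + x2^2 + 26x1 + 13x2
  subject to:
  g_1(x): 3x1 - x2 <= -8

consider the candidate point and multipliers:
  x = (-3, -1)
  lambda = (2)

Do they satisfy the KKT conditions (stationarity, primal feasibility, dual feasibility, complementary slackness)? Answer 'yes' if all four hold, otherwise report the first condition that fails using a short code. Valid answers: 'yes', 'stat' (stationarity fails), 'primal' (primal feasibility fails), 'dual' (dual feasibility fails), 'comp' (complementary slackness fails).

Gradient of f: grad f(x) = Q x + c = (-3, 5)
Constraint values g_i(x) = a_i^T x - b_i:
  g_1((-3, -1)) = 0
Stationarity residual: grad f(x) + sum_i lambda_i a_i = (3, 3)
  -> stationarity FAILS
Primal feasibility (all g_i <= 0): OK
Dual feasibility (all lambda_i >= 0): OK
Complementary slackness (lambda_i * g_i(x) = 0 for all i): OK

Verdict: the first failing condition is stationarity -> stat.

stat


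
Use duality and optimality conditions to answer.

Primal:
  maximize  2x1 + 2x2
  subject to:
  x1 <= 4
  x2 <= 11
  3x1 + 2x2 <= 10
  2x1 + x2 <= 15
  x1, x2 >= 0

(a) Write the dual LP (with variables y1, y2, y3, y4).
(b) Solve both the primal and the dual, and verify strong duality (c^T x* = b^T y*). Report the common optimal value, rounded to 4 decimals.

The standard primal-dual pair for 'max c^T x s.t. A x <= b, x >= 0' is:
  Dual:  min b^T y  s.t.  A^T y >= c,  y >= 0.

So the dual LP is:
  minimize  4y1 + 11y2 + 10y3 + 15y4
  subject to:
    y1 + 3y3 + 2y4 >= 2
    y2 + 2y3 + y4 >= 2
    y1, y2, y3, y4 >= 0

Solving the primal: x* = (0, 5).
  primal value c^T x* = 10.
Solving the dual: y* = (0, 0, 1, 0).
  dual value b^T y* = 10.
Strong duality: c^T x* = b^T y*. Confirmed.

10


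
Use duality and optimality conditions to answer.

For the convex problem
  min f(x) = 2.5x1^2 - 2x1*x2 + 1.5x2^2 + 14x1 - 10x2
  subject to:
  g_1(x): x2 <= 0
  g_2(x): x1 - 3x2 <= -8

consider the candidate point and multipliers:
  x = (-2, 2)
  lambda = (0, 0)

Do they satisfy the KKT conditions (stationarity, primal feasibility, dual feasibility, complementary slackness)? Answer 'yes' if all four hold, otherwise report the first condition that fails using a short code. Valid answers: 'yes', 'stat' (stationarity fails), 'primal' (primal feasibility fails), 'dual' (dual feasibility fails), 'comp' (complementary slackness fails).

Gradient of f: grad f(x) = Q x + c = (0, 0)
Constraint values g_i(x) = a_i^T x - b_i:
  g_1((-2, 2)) = 2
  g_2((-2, 2)) = 0
Stationarity residual: grad f(x) + sum_i lambda_i a_i = (0, 0)
  -> stationarity OK
Primal feasibility (all g_i <= 0): FAILS
Dual feasibility (all lambda_i >= 0): OK
Complementary slackness (lambda_i * g_i(x) = 0 for all i): OK

Verdict: the first failing condition is primal_feasibility -> primal.

primal


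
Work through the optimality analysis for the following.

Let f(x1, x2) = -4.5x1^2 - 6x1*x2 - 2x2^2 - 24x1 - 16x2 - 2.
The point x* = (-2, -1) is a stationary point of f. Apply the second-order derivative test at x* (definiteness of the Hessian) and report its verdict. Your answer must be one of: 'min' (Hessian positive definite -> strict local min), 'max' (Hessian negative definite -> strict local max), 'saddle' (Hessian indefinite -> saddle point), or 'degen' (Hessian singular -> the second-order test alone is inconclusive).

Compute the Hessian H = grad^2 f:
  H = [[-9, -6], [-6, -4]]
Verify stationarity: grad f(x*) = H x* + g = (0, 0).
Eigenvalues of H: -13, 0.
H has a zero eigenvalue (singular; negative semidefinite but not definite), so H is neither positive definite, negative definite, nor indefinite. The second-order test alone is inconclusive -> degen.
(Indeed, f is constant along the null direction of H through x*, so x* is not a strict local extremum.)

degen


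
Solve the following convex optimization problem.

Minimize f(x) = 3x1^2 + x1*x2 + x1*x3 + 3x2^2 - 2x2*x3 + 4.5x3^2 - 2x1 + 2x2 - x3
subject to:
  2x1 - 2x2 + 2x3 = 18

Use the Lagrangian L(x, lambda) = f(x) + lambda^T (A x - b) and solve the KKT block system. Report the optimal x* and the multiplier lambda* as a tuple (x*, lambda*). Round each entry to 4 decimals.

Form the Lagrangian:
  L(x, lambda) = (1/2) x^T Q x + c^T x + lambda^T (A x - b)
Stationarity (grad_x L = 0): Q x + c + A^T lambda = 0.
Primal feasibility: A x = b.

This gives the KKT block system:
  [ Q   A^T ] [ x     ]   [-c ]
  [ A    0  ] [ lambda ] = [ b ]

Solving the linear system:
  x*      = (4.0932, -3.9576, 0.9492)
  lambda* = (-9.7754)
  f(x*)   = 79.4534

x* = (4.0932, -3.9576, 0.9492), lambda* = (-9.7754)


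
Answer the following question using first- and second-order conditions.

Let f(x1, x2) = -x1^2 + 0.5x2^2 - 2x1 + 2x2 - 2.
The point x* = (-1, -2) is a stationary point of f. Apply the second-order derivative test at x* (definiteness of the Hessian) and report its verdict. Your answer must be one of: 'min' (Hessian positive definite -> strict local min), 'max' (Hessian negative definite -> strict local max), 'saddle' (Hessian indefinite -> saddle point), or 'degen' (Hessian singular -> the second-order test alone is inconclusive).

Compute the Hessian H = grad^2 f:
  H = [[-2, 0], [0, 1]]
Verify stationarity: grad f(x*) = H x* + g = (0, 0).
Eigenvalues of H: -2, 1.
Eigenvalues have mixed signs, so H is indefinite -> x* is a saddle point.

saddle


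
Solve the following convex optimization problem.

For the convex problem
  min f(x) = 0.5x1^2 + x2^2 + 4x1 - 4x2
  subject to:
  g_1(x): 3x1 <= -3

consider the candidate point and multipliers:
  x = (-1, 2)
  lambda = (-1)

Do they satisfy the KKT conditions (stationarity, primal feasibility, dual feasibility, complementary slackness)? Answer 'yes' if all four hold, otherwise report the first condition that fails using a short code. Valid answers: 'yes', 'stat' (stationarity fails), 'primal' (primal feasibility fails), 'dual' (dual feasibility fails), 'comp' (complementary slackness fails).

Gradient of f: grad f(x) = Q x + c = (3, 0)
Constraint values g_i(x) = a_i^T x - b_i:
  g_1((-1, 2)) = 0
Stationarity residual: grad f(x) + sum_i lambda_i a_i = (0, 0)
  -> stationarity OK
Primal feasibility (all g_i <= 0): OK
Dual feasibility (all lambda_i >= 0): FAILS
Complementary slackness (lambda_i * g_i(x) = 0 for all i): OK

Verdict: the first failing condition is dual_feasibility -> dual.

dual


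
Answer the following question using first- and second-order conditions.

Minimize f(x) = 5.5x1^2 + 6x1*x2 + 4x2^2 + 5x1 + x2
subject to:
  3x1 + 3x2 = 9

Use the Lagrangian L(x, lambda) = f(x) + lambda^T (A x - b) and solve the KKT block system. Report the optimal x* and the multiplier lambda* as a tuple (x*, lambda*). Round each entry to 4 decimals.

Form the Lagrangian:
  L(x, lambda) = (1/2) x^T Q x + c^T x + lambda^T (A x - b)
Stationarity (grad_x L = 0): Q x + c + A^T lambda = 0.
Primal feasibility: A x = b.

This gives the KKT block system:
  [ Q   A^T ] [ x     ]   [-c ]
  [ A    0  ] [ lambda ] = [ b ]

Solving the linear system:
  x*      = (0.2857, 2.7143)
  lambda* = (-8.1429)
  f(x*)   = 38.7143

x* = (0.2857, 2.7143), lambda* = (-8.1429)


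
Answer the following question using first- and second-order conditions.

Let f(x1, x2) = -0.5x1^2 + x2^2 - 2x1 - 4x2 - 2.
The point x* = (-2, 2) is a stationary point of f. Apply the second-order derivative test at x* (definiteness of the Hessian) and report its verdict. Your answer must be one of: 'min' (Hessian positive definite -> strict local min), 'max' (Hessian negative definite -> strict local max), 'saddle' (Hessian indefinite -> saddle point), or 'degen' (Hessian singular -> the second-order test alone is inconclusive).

Compute the Hessian H = grad^2 f:
  H = [[-1, 0], [0, 2]]
Verify stationarity: grad f(x*) = H x* + g = (0, 0).
Eigenvalues of H: -1, 2.
Eigenvalues have mixed signs, so H is indefinite -> x* is a saddle point.

saddle


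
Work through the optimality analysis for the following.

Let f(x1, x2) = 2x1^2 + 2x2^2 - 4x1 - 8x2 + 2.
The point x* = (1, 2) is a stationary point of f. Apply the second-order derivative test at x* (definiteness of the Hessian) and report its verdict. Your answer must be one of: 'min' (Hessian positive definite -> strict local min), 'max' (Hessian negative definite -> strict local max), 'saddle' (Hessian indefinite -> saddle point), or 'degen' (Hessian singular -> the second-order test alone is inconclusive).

Compute the Hessian H = grad^2 f:
  H = [[4, 0], [0, 4]]
Verify stationarity: grad f(x*) = H x* + g = (0, 0).
Eigenvalues of H: 4, 4.
Both eigenvalues > 0, so H is positive definite -> x* is a strict local min.

min


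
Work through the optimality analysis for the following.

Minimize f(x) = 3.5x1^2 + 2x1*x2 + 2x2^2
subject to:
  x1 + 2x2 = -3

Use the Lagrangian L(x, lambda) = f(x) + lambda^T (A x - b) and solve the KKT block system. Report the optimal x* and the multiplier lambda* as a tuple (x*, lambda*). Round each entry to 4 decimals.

Form the Lagrangian:
  L(x, lambda) = (1/2) x^T Q x + c^T x + lambda^T (A x - b)
Stationarity (grad_x L = 0): Q x + c + A^T lambda = 0.
Primal feasibility: A x = b.

This gives the KKT block system:
  [ Q   A^T ] [ x     ]   [-c ]
  [ A    0  ] [ lambda ] = [ b ]

Solving the linear system:
  x*      = (0, -1.5)
  lambda* = (3)
  f(x*)   = 4.5

x* = (0, -1.5), lambda* = (3)


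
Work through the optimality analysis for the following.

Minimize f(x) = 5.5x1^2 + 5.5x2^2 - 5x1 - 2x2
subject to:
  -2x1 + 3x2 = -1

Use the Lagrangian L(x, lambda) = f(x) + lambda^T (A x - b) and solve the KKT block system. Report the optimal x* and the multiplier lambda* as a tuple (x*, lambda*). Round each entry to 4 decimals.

Form the Lagrangian:
  L(x, lambda) = (1/2) x^T Q x + c^T x + lambda^T (A x - b)
Stationarity (grad_x L = 0): Q x + c + A^T lambda = 0.
Primal feasibility: A x = b.

This gives the KKT block system:
  [ Q   A^T ] [ x     ]   [-c ]
  [ A    0  ] [ lambda ] = [ b ]

Solving the linear system:
  x*      = (0.5524, 0.035)
  lambda* = (0.5385)
  f(x*)   = -1.1469

x* = (0.5524, 0.035), lambda* = (0.5385)


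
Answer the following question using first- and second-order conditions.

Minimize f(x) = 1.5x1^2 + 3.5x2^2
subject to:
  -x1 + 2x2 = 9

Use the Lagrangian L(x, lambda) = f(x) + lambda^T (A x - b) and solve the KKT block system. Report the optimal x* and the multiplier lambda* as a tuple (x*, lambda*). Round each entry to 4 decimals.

Form the Lagrangian:
  L(x, lambda) = (1/2) x^T Q x + c^T x + lambda^T (A x - b)
Stationarity (grad_x L = 0): Q x + c + A^T lambda = 0.
Primal feasibility: A x = b.

This gives the KKT block system:
  [ Q   A^T ] [ x     ]   [-c ]
  [ A    0  ] [ lambda ] = [ b ]

Solving the linear system:
  x*      = (-3.3158, 2.8421)
  lambda* = (-9.9474)
  f(x*)   = 44.7632

x* = (-3.3158, 2.8421), lambda* = (-9.9474)


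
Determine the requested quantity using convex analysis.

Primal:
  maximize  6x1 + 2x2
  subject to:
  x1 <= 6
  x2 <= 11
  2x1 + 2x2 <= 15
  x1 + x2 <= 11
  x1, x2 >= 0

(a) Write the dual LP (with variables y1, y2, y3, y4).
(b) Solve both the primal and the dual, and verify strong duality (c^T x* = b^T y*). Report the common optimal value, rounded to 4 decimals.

The standard primal-dual pair for 'max c^T x s.t. A x <= b, x >= 0' is:
  Dual:  min b^T y  s.t.  A^T y >= c,  y >= 0.

So the dual LP is:
  minimize  6y1 + 11y2 + 15y3 + 11y4
  subject to:
    y1 + 2y3 + y4 >= 6
    y2 + 2y3 + y4 >= 2
    y1, y2, y3, y4 >= 0

Solving the primal: x* = (6, 1.5).
  primal value c^T x* = 39.
Solving the dual: y* = (4, 0, 1, 0).
  dual value b^T y* = 39.
Strong duality: c^T x* = b^T y*. Confirmed.

39


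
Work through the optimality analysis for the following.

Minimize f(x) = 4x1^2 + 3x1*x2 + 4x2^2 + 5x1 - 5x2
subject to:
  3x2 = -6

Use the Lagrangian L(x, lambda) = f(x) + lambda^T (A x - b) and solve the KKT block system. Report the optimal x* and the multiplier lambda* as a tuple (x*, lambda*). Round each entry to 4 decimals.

Form the Lagrangian:
  L(x, lambda) = (1/2) x^T Q x + c^T x + lambda^T (A x - b)
Stationarity (grad_x L = 0): Q x + c + A^T lambda = 0.
Primal feasibility: A x = b.

This gives the KKT block system:
  [ Q   A^T ] [ x     ]   [-c ]
  [ A    0  ] [ lambda ] = [ b ]

Solving the linear system:
  x*      = (0.125, -2)
  lambda* = (6.875)
  f(x*)   = 25.9375

x* = (0.125, -2), lambda* = (6.875)


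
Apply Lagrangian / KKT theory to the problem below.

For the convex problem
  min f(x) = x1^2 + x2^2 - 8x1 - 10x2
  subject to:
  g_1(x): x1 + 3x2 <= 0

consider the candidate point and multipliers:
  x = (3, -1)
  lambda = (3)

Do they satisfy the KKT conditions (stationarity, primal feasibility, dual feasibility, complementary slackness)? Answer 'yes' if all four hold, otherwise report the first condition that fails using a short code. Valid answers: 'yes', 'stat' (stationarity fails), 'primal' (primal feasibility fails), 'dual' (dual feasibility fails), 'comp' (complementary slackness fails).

Gradient of f: grad f(x) = Q x + c = (-2, -12)
Constraint values g_i(x) = a_i^T x - b_i:
  g_1((3, -1)) = 0
Stationarity residual: grad f(x) + sum_i lambda_i a_i = (1, -3)
  -> stationarity FAILS
Primal feasibility (all g_i <= 0): OK
Dual feasibility (all lambda_i >= 0): OK
Complementary slackness (lambda_i * g_i(x) = 0 for all i): OK

Verdict: the first failing condition is stationarity -> stat.

stat


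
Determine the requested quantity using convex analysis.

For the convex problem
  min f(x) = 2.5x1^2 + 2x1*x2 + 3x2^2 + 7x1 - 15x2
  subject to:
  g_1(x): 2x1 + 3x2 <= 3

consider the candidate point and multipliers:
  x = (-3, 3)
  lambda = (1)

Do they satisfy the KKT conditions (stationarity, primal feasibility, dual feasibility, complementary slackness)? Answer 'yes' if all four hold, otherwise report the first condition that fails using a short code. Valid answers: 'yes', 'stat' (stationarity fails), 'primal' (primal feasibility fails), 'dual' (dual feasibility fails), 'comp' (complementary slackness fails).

Gradient of f: grad f(x) = Q x + c = (-2, -3)
Constraint values g_i(x) = a_i^T x - b_i:
  g_1((-3, 3)) = 0
Stationarity residual: grad f(x) + sum_i lambda_i a_i = (0, 0)
  -> stationarity OK
Primal feasibility (all g_i <= 0): OK
Dual feasibility (all lambda_i >= 0): OK
Complementary slackness (lambda_i * g_i(x) = 0 for all i): OK

Verdict: yes, KKT holds.

yes


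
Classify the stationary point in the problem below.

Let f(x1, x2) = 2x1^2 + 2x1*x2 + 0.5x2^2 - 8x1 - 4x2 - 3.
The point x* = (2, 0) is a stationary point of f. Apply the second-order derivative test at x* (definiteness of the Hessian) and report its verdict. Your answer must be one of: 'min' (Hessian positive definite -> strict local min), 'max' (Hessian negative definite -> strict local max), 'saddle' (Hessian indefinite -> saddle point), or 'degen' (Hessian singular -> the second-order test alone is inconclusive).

Compute the Hessian H = grad^2 f:
  H = [[4, 2], [2, 1]]
Verify stationarity: grad f(x*) = H x* + g = (0, 0).
Eigenvalues of H: 0, 5.
H has a zero eigenvalue (singular; positive semidefinite but not definite), so H is neither positive definite, negative definite, nor indefinite. The second-order test alone is inconclusive -> degen.
(Indeed, f is constant along the null direction of H through x*, so x* is not a strict local extremum.)

degen


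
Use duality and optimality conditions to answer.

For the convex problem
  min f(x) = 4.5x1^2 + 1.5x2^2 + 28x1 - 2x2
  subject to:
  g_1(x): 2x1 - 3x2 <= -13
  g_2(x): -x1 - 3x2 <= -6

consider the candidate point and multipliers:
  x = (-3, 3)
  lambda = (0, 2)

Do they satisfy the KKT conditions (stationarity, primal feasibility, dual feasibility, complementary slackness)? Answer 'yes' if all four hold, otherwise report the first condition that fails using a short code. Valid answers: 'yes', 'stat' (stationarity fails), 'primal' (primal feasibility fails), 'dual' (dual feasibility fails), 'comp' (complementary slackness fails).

Gradient of f: grad f(x) = Q x + c = (1, 7)
Constraint values g_i(x) = a_i^T x - b_i:
  g_1((-3, 3)) = -2
  g_2((-3, 3)) = 0
Stationarity residual: grad f(x) + sum_i lambda_i a_i = (-1, 1)
  -> stationarity FAILS
Primal feasibility (all g_i <= 0): OK
Dual feasibility (all lambda_i >= 0): OK
Complementary slackness (lambda_i * g_i(x) = 0 for all i): OK

Verdict: the first failing condition is stationarity -> stat.

stat


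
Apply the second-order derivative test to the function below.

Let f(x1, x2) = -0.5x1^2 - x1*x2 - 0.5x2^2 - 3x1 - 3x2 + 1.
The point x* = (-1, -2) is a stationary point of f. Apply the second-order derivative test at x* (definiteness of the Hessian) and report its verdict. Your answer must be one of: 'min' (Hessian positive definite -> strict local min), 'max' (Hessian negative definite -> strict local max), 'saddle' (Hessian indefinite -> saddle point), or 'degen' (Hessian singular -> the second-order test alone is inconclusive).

Compute the Hessian H = grad^2 f:
  H = [[-1, -1], [-1, -1]]
Verify stationarity: grad f(x*) = H x* + g = (0, 0).
Eigenvalues of H: -2, 0.
H has a zero eigenvalue (singular; negative semidefinite but not definite), so H is neither positive definite, negative definite, nor indefinite. The second-order test alone is inconclusive -> degen.
(Indeed, f is constant along the null direction of H through x*, so x* is not a strict local extremum.)

degen


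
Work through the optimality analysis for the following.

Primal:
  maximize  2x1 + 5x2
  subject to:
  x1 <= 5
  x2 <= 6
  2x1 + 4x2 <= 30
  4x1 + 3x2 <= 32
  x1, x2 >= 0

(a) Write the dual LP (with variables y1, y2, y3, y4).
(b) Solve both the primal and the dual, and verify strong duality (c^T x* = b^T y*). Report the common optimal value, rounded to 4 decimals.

The standard primal-dual pair for 'max c^T x s.t. A x <= b, x >= 0' is:
  Dual:  min b^T y  s.t.  A^T y >= c,  y >= 0.

So the dual LP is:
  minimize  5y1 + 6y2 + 30y3 + 32y4
  subject to:
    y1 + 2y3 + 4y4 >= 2
    y2 + 4y3 + 3y4 >= 5
    y1, y2, y3, y4 >= 0

Solving the primal: x* = (3, 6).
  primal value c^T x* = 36.
Solving the dual: y* = (0, 1, 1, 0).
  dual value b^T y* = 36.
Strong duality: c^T x* = b^T y*. Confirmed.

36


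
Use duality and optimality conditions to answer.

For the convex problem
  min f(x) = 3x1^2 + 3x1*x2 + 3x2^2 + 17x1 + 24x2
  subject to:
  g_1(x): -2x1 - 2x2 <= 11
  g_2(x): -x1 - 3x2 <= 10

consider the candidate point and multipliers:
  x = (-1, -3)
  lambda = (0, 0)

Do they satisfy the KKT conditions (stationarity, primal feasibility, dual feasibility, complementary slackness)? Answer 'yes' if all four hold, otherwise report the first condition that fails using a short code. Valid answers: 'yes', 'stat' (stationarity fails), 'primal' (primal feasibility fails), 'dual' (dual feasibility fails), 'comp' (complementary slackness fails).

Gradient of f: grad f(x) = Q x + c = (2, 3)
Constraint values g_i(x) = a_i^T x - b_i:
  g_1((-1, -3)) = -3
  g_2((-1, -3)) = 0
Stationarity residual: grad f(x) + sum_i lambda_i a_i = (2, 3)
  -> stationarity FAILS
Primal feasibility (all g_i <= 0): OK
Dual feasibility (all lambda_i >= 0): OK
Complementary slackness (lambda_i * g_i(x) = 0 for all i): OK

Verdict: the first failing condition is stationarity -> stat.

stat


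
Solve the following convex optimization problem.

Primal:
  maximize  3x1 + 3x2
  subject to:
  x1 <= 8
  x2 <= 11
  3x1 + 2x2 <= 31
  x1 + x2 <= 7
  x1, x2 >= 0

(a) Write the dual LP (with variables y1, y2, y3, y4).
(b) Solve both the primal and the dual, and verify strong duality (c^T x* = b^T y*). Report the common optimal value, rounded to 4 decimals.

The standard primal-dual pair for 'max c^T x s.t. A x <= b, x >= 0' is:
  Dual:  min b^T y  s.t.  A^T y >= c,  y >= 0.

So the dual LP is:
  minimize  8y1 + 11y2 + 31y3 + 7y4
  subject to:
    y1 + 3y3 + y4 >= 3
    y2 + 2y3 + y4 >= 3
    y1, y2, y3, y4 >= 0

Solving the primal: x* = (7, 0).
  primal value c^T x* = 21.
Solving the dual: y* = (0, 0, 0, 3).
  dual value b^T y* = 21.
Strong duality: c^T x* = b^T y*. Confirmed.

21


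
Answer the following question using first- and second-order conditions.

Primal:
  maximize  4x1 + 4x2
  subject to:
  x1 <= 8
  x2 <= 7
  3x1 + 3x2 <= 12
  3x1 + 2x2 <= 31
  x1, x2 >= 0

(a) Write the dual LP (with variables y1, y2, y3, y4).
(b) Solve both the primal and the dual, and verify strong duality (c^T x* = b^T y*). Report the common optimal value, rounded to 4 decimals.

The standard primal-dual pair for 'max c^T x s.t. A x <= b, x >= 0' is:
  Dual:  min b^T y  s.t.  A^T y >= c,  y >= 0.

So the dual LP is:
  minimize  8y1 + 7y2 + 12y3 + 31y4
  subject to:
    y1 + 3y3 + 3y4 >= 4
    y2 + 3y3 + 2y4 >= 4
    y1, y2, y3, y4 >= 0

Solving the primal: x* = (4, 0).
  primal value c^T x* = 16.
Solving the dual: y* = (0, 0, 1.3333, 0).
  dual value b^T y* = 16.
Strong duality: c^T x* = b^T y*. Confirmed.

16


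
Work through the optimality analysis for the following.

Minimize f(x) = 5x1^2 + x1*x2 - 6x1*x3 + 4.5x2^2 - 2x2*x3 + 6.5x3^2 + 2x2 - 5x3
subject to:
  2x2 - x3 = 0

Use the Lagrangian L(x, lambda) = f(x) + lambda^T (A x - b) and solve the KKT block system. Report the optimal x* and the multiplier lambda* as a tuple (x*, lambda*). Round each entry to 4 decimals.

Form the Lagrangian:
  L(x, lambda) = (1/2) x^T Q x + c^T x + lambda^T (A x - b)
Stationarity (grad_x L = 0): Q x + c + A^T lambda = 0.
Primal feasibility: A x = b.

This gives the KKT block system:
  [ Q   A^T ] [ x     ]   [-c ]
  [ A    0  ] [ lambda ] = [ b ]

Solving the linear system:
  x*      = (0.2152, 0.1956, 0.3912)
  lambda* = (-1.5966)
  f(x*)   = -0.7824

x* = (0.2152, 0.1956, 0.3912), lambda* = (-1.5966)


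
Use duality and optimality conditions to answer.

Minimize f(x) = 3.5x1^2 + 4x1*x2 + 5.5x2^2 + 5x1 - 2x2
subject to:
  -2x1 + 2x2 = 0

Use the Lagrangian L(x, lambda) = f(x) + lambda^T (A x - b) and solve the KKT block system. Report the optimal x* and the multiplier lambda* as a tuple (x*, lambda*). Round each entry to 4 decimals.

Form the Lagrangian:
  L(x, lambda) = (1/2) x^T Q x + c^T x + lambda^T (A x - b)
Stationarity (grad_x L = 0): Q x + c + A^T lambda = 0.
Primal feasibility: A x = b.

This gives the KKT block system:
  [ Q   A^T ] [ x     ]   [-c ]
  [ A    0  ] [ lambda ] = [ b ]

Solving the linear system:
  x*      = (-0.1154, -0.1154)
  lambda* = (1.8654)
  f(x*)   = -0.1731

x* = (-0.1154, -0.1154), lambda* = (1.8654)


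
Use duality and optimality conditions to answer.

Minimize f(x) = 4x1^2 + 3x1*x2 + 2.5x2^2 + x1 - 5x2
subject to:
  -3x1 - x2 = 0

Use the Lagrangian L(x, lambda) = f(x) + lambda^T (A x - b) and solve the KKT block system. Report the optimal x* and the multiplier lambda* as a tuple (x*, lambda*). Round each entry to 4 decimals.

Form the Lagrangian:
  L(x, lambda) = (1/2) x^T Q x + c^T x + lambda^T (A x - b)
Stationarity (grad_x L = 0): Q x + c + A^T lambda = 0.
Primal feasibility: A x = b.

This gives the KKT block system:
  [ Q   A^T ] [ x     ]   [-c ]
  [ A    0  ] [ lambda ] = [ b ]

Solving the linear system:
  x*      = (-0.4571, 1.3714)
  lambda* = (0.4857)
  f(x*)   = -3.6571

x* = (-0.4571, 1.3714), lambda* = (0.4857)


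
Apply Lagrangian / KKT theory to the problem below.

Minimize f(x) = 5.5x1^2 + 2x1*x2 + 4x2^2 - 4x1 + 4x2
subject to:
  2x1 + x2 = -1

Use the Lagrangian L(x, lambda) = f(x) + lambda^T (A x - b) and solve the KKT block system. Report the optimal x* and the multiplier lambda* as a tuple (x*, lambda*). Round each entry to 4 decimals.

Form the Lagrangian:
  L(x, lambda) = (1/2) x^T Q x + c^T x + lambda^T (A x - b)
Stationarity (grad_x L = 0): Q x + c + A^T lambda = 0.
Primal feasibility: A x = b.

This gives the KKT block system:
  [ Q   A^T ] [ x     ]   [-c ]
  [ A    0  ] [ lambda ] = [ b ]

Solving the linear system:
  x*      = (-0.0571, -0.8857)
  lambda* = (3.2)
  f(x*)   = -0.0571

x* = (-0.0571, -0.8857), lambda* = (3.2)


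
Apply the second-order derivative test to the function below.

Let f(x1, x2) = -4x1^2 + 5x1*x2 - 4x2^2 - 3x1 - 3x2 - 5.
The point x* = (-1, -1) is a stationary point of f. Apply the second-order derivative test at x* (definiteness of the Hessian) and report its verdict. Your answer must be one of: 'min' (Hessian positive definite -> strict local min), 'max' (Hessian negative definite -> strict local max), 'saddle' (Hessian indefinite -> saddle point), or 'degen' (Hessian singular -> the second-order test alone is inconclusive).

Compute the Hessian H = grad^2 f:
  H = [[-8, 5], [5, -8]]
Verify stationarity: grad f(x*) = H x* + g = (0, 0).
Eigenvalues of H: -13, -3.
Both eigenvalues < 0, so H is negative definite -> x* is a strict local max.

max
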